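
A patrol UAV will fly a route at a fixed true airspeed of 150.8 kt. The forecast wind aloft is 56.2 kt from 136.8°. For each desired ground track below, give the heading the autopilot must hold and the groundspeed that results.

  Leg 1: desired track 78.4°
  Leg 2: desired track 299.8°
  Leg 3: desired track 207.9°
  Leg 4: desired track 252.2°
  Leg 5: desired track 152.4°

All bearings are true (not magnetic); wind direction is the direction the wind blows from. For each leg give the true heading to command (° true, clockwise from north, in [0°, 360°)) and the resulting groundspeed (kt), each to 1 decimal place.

Leg 1: desired track 78.4°; wind correction +18.5° → command heading 96.9°, groundspeed 113.6 kt
Leg 2: desired track 299.8°; wind correction -6.3° → command heading 293.5°, groundspeed 203.6 kt
Leg 3: desired track 207.9°; wind correction -20.6° → command heading 187.3°, groundspeed 122.9 kt
Leg 4: desired track 252.2°; wind correction -19.7° → command heading 232.5°, groundspeed 166.1 kt
Leg 5: desired track 152.4°; wind correction -5.8° → command heading 146.6°, groundspeed 95.9 kt

Leg 1: heading=96.9°, groundspeed=113.6 kt
Leg 2: heading=293.5°, groundspeed=203.6 kt
Leg 3: heading=187.3°, groundspeed=122.9 kt
Leg 4: heading=232.5°, groundspeed=166.1 kt
Leg 5: heading=146.6°, groundspeed=95.9 kt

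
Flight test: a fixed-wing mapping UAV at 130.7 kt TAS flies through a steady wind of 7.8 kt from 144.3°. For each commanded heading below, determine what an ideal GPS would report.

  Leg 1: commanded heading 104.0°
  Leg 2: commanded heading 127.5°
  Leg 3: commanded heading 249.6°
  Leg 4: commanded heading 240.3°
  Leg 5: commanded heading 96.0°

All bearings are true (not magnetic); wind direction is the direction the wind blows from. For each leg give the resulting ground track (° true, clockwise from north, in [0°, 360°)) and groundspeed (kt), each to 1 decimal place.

Leg 1: heading 104.0°; drift -2.3° → track 101.7°, groundspeed 124.9 kt
Leg 2: heading 127.5°; drift -1.0° → track 126.5°, groundspeed 123.3 kt
Leg 3: heading 249.6°; drift +3.2° → track 252.8°, groundspeed 133.0 kt
Leg 4: heading 240.3°; drift +3.4° → track 243.7°, groundspeed 131.7 kt
Leg 5: heading 96.0°; drift -2.7° → track 93.3°, groundspeed 125.6 kt

Leg 1: track=101.7°, groundspeed=124.9 kt
Leg 2: track=126.5°, groundspeed=123.3 kt
Leg 3: track=252.8°, groundspeed=133.0 kt
Leg 4: track=243.7°, groundspeed=131.7 kt
Leg 5: track=93.3°, groundspeed=125.6 kt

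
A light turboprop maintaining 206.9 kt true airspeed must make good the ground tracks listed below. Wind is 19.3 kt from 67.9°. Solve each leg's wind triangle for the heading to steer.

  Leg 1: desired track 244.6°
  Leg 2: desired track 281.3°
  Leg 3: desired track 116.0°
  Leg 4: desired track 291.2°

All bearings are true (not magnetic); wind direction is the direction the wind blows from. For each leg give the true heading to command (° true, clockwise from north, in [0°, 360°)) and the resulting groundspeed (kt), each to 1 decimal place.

Leg 1: desired track 244.6°; wind correction -0.3° → command heading 244.3°, groundspeed 226.2 kt
Leg 2: desired track 281.3°; wind correction +2.9° → command heading 284.2°, groundspeed 222.7 kt
Leg 3: desired track 116.0°; wind correction -4.0° → command heading 112.0°, groundspeed 193.5 kt
Leg 4: desired track 291.2°; wind correction +3.7° → command heading 294.9°, groundspeed 220.5 kt

Leg 1: heading=244.3°, groundspeed=226.2 kt
Leg 2: heading=284.2°, groundspeed=222.7 kt
Leg 3: heading=112.0°, groundspeed=193.5 kt
Leg 4: heading=294.9°, groundspeed=220.5 kt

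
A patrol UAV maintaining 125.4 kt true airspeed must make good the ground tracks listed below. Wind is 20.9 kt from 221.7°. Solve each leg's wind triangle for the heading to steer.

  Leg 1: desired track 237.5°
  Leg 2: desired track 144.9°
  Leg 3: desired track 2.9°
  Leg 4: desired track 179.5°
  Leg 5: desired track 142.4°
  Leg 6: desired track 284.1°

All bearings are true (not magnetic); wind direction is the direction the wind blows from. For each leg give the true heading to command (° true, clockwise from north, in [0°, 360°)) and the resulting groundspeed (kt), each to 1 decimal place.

Leg 1: heading=234.9°, groundspeed=105.2 kt
Leg 2: heading=154.2°, groundspeed=119.0 kt
Leg 3: heading=356.9°, groundspeed=141.0 kt
Leg 4: heading=185.9°, groundspeed=109.1 kt
Leg 5: heading=151.8°, groundspeed=119.8 kt
Leg 6: heading=275.6°, groundspeed=114.3 kt

Leg 1: desired track 237.5°; wind correction -2.6° → command heading 234.9°, groundspeed 105.2 kt
Leg 2: desired track 144.9°; wind correction +9.3° → command heading 154.2°, groundspeed 119.0 kt
Leg 3: desired track 2.9°; wind correction -6.0° → command heading 356.9°, groundspeed 141.0 kt
Leg 4: desired track 179.5°; wind correction +6.4° → command heading 185.9°, groundspeed 109.1 kt
Leg 5: desired track 142.4°; wind correction +9.4° → command heading 151.8°, groundspeed 119.8 kt
Leg 6: desired track 284.1°; wind correction -8.5° → command heading 275.6°, groundspeed 114.3 kt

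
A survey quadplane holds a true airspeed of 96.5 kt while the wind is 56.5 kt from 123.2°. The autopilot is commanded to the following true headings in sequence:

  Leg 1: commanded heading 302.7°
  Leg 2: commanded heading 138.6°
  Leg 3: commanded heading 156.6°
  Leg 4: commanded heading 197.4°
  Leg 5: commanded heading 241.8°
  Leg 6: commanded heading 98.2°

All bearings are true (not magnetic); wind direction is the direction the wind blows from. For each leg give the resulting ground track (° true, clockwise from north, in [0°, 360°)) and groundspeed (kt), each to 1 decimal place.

Leg 1: heading 302.7°; drift +0.2° → track 302.9°, groundspeed 153.0 kt
Leg 2: heading 138.6°; drift +19.6° → track 158.2°, groundspeed 44.6 kt
Leg 3: heading 156.6°; drift +32.2° → track 188.8°, groundspeed 58.3 kt
Leg 4: heading 197.4°; drift +33.8° → track 231.2°, groundspeed 97.6 kt
Leg 5: heading 241.8°; drift +21.9° → track 263.7°, groundspeed 133.1 kt
Leg 6: heading 98.2°; drift -27.8° → track 70.4°, groundspeed 51.2 kt

Leg 1: track=302.9°, groundspeed=153.0 kt
Leg 2: track=158.2°, groundspeed=44.6 kt
Leg 3: track=188.8°, groundspeed=58.3 kt
Leg 4: track=231.2°, groundspeed=97.6 kt
Leg 5: track=263.7°, groundspeed=133.1 kt
Leg 6: track=70.4°, groundspeed=51.2 kt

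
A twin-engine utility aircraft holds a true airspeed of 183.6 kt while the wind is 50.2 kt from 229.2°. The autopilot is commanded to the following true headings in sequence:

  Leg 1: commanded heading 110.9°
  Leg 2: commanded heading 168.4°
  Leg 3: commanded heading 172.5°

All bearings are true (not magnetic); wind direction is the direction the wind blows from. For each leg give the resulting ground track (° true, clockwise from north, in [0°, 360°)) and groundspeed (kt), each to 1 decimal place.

Leg 1: track=98.9°, groundspeed=212.1 kt
Leg 2: track=153.0°, groundspeed=165.0 kt
Leg 3: track=157.4°, groundspeed=161.6 kt

Leg 1: heading 110.9°; drift -12.0° → track 98.9°, groundspeed 212.1 kt
Leg 2: heading 168.4°; drift -15.4° → track 153.0°, groundspeed 165.0 kt
Leg 3: heading 172.5°; drift -15.1° → track 157.4°, groundspeed 161.6 kt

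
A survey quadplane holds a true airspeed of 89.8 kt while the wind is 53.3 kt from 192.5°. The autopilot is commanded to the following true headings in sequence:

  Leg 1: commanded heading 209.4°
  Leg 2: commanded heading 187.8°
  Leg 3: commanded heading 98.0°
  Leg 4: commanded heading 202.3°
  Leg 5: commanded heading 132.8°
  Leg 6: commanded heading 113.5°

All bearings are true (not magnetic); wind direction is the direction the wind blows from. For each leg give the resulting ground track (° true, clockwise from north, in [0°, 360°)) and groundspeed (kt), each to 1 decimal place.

Leg 1: track=231.2°, groundspeed=41.8 kt
Leg 2: track=181.0°, groundspeed=36.9 kt
Leg 3: track=68.5°, groundspeed=108.0 kt
Leg 4: track=216.0°, groundspeed=38.4 kt
Leg 5: track=96.6°, groundspeed=77.9 kt
Leg 6: track=80.2°, groundspeed=95.3 kt

Leg 1: heading 209.4°; drift +21.8° → track 231.2°, groundspeed 41.8 kt
Leg 2: heading 187.8°; drift -6.8° → track 181.0°, groundspeed 36.9 kt
Leg 3: heading 98.0°; drift -29.5° → track 68.5°, groundspeed 108.0 kt
Leg 4: heading 202.3°; drift +13.7° → track 216.0°, groundspeed 38.4 kt
Leg 5: heading 132.8°; drift -36.2° → track 96.6°, groundspeed 77.9 kt
Leg 6: heading 113.5°; drift -33.3° → track 80.2°, groundspeed 95.3 kt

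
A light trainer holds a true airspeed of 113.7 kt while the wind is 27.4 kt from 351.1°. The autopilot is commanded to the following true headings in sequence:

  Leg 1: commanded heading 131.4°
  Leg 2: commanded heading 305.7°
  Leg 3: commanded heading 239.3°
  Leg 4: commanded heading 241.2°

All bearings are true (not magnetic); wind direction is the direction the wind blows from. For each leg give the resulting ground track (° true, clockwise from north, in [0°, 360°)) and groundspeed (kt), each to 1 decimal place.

Leg 1: track=138.8°, groundspeed=135.9 kt
Leg 2: track=294.0°, groundspeed=96.5 kt
Leg 3: track=227.7°, groundspeed=126.5 kt
Leg 4: track=229.4°, groundspeed=125.7 kt

Leg 1: heading 131.4°; drift +7.4° → track 138.8°, groundspeed 135.9 kt
Leg 2: heading 305.7°; drift -11.7° → track 294.0°, groundspeed 96.5 kt
Leg 3: heading 239.3°; drift -11.6° → track 227.7°, groundspeed 126.5 kt
Leg 4: heading 241.2°; drift -11.8° → track 229.4°, groundspeed 125.7 kt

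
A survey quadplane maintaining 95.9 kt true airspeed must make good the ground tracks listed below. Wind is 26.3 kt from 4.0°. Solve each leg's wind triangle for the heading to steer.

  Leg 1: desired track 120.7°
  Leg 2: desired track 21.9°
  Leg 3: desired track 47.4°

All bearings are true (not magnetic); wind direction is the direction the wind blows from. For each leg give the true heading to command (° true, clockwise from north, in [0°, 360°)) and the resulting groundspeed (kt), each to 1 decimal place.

Leg 1: desired track 120.7°; wind correction -14.2° → command heading 106.5°, groundspeed 104.8 kt
Leg 2: desired track 21.9°; wind correction -4.8° → command heading 17.1°, groundspeed 70.5 kt
Leg 3: desired track 47.4°; wind correction -10.9° → command heading 36.5°, groundspeed 75.1 kt

Leg 1: heading=106.5°, groundspeed=104.8 kt
Leg 2: heading=17.1°, groundspeed=70.5 kt
Leg 3: heading=36.5°, groundspeed=75.1 kt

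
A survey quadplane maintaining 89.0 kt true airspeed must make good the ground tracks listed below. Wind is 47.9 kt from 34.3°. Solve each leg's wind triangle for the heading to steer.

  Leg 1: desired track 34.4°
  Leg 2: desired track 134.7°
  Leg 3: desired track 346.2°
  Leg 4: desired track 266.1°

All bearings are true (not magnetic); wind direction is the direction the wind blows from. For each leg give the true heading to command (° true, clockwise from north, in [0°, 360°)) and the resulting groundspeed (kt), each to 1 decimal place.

Leg 1: heading=34.3°, groundspeed=41.1 kt
Leg 2: heading=102.7°, groundspeed=84.2 kt
Leg 3: heading=9.8°, groundspeed=49.6 kt
Leg 4: heading=291.1°, groundspeed=110.3 kt

Leg 1: desired track 34.4°; wind correction -0.1° → command heading 34.3°, groundspeed 41.1 kt
Leg 2: desired track 134.7°; wind correction -32.0° → command heading 102.7°, groundspeed 84.2 kt
Leg 3: desired track 346.2°; wind correction +23.6° → command heading 9.8°, groundspeed 49.6 kt
Leg 4: desired track 266.1°; wind correction +25.0° → command heading 291.1°, groundspeed 110.3 kt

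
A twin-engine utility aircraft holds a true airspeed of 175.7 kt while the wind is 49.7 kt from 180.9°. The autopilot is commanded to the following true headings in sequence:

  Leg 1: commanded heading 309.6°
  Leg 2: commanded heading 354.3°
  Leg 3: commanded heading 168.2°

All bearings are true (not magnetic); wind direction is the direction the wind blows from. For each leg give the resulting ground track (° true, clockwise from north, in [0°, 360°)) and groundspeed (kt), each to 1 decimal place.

Leg 1: heading 309.6°; drift +10.6° → track 320.2°, groundspeed 210.4 kt
Leg 2: heading 354.3°; drift +1.5° → track 355.8°, groundspeed 225.1 kt
Leg 3: heading 168.2°; drift -4.9° → track 163.3°, groundspeed 127.7 kt

Leg 1: track=320.2°, groundspeed=210.4 kt
Leg 2: track=355.8°, groundspeed=225.1 kt
Leg 3: track=163.3°, groundspeed=127.7 kt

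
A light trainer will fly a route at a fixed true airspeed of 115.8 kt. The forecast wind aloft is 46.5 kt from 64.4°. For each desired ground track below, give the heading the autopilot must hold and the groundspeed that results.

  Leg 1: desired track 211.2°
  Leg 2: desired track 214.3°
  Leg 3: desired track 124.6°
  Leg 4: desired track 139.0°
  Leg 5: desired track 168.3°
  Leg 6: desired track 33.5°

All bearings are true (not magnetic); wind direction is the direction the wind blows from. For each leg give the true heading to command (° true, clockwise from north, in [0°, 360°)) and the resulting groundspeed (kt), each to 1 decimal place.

Leg 1: heading=198.5°, groundspeed=151.9 kt
Leg 2: heading=202.7°, groundspeed=153.7 kt
Leg 3: heading=104.2°, groundspeed=85.4 kt
Leg 4: heading=116.2°, groundspeed=94.4 kt
Leg 5: heading=145.4°, groundspeed=117.8 kt
Leg 6: heading=45.4°, groundspeed=73.4 kt

Leg 1: desired track 211.2°; wind correction -12.7° → command heading 198.5°, groundspeed 151.9 kt
Leg 2: desired track 214.3°; wind correction -11.6° → command heading 202.7°, groundspeed 153.7 kt
Leg 3: desired track 124.6°; wind correction -20.4° → command heading 104.2°, groundspeed 85.4 kt
Leg 4: desired track 139.0°; wind correction -22.8° → command heading 116.2°, groundspeed 94.4 kt
Leg 5: desired track 168.3°; wind correction -22.9° → command heading 145.4°, groundspeed 117.8 kt
Leg 6: desired track 33.5°; wind correction +11.9° → command heading 45.4°, groundspeed 73.4 kt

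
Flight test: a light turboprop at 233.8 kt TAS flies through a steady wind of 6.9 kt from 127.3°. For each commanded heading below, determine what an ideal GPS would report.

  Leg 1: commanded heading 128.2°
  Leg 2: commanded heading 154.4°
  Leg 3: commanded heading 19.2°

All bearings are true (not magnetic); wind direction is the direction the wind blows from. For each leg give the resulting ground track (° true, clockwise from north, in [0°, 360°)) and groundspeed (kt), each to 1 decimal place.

Leg 1: heading 128.2°; drift +0.0° → track 128.2°, groundspeed 226.9 kt
Leg 2: heading 154.4°; drift +0.8° → track 155.2°, groundspeed 227.7 kt
Leg 3: heading 19.2°; drift -1.6° → track 17.6°, groundspeed 236.0 kt

Leg 1: track=128.2°, groundspeed=226.9 kt
Leg 2: track=155.2°, groundspeed=227.7 kt
Leg 3: track=17.6°, groundspeed=236.0 kt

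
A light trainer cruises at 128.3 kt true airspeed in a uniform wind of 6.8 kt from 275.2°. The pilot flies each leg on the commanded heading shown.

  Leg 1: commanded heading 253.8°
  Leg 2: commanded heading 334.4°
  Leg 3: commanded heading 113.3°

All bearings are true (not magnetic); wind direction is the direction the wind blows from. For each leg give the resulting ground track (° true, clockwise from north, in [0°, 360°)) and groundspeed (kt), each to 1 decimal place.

Leg 1: heading 253.8°; drift -1.2° → track 252.6°, groundspeed 122.0 kt
Leg 2: heading 334.4°; drift +2.7° → track 337.1°, groundspeed 125.0 kt
Leg 3: heading 113.3°; drift -0.9° → track 112.4°, groundspeed 134.8 kt

Leg 1: track=252.6°, groundspeed=122.0 kt
Leg 2: track=337.1°, groundspeed=125.0 kt
Leg 3: track=112.4°, groundspeed=134.8 kt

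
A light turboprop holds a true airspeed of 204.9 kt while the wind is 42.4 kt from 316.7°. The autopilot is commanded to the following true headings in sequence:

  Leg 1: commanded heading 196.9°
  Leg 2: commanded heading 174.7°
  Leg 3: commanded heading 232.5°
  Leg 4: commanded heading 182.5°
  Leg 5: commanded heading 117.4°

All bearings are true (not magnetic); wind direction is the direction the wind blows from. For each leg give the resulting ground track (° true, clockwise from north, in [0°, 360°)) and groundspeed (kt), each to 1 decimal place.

Leg 1: track=187.7°, groundspeed=228.9 kt
Leg 2: track=168.4°, groundspeed=239.7 kt
Leg 3: track=220.6°, groundspeed=205.0 kt
Leg 4: track=175.1°, groundspeed=236.4 kt
Leg 5: track=120.7°, groundspeed=245.3 kt

Leg 1: heading 196.9°; drift -9.2° → track 187.7°, groundspeed 228.9 kt
Leg 2: heading 174.7°; drift -6.3° → track 168.4°, groundspeed 239.7 kt
Leg 3: heading 232.5°; drift -11.9° → track 220.6°, groundspeed 205.0 kt
Leg 4: heading 182.5°; drift -7.4° → track 175.1°, groundspeed 236.4 kt
Leg 5: heading 117.4°; drift +3.3° → track 120.7°, groundspeed 245.3 kt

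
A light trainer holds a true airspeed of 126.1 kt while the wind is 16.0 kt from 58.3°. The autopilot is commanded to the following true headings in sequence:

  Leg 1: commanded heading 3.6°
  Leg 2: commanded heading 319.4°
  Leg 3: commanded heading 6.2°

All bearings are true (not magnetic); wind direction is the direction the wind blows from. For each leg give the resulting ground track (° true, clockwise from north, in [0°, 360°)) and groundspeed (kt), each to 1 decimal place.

Leg 1: track=357.2°, groundspeed=117.6 kt
Leg 2: track=312.4°, groundspeed=129.5 kt
Leg 3: track=0.0°, groundspeed=117.0 kt

Leg 1: heading 3.6°; drift -6.4° → track 357.2°, groundspeed 117.6 kt
Leg 2: heading 319.4°; drift -7.0° → track 312.4°, groundspeed 129.5 kt
Leg 3: heading 6.2°; drift -6.2° → track 0.0°, groundspeed 117.0 kt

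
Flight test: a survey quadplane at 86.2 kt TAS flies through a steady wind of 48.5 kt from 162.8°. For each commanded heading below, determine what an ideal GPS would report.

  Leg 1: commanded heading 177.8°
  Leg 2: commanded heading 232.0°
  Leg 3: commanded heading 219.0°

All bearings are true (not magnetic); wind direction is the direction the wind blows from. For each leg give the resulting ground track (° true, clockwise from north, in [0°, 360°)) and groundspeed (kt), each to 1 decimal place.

Leg 1: heading 177.8°; drift +17.7° → track 195.5°, groundspeed 41.3 kt
Leg 2: heading 232.0°; drift +33.3° → track 265.3°, groundspeed 82.5 kt
Leg 3: heading 219.0°; drift +34.2° → track 253.2°, groundspeed 71.6 kt

Leg 1: track=195.5°, groundspeed=41.3 kt
Leg 2: track=265.3°, groundspeed=82.5 kt
Leg 3: track=253.2°, groundspeed=71.6 kt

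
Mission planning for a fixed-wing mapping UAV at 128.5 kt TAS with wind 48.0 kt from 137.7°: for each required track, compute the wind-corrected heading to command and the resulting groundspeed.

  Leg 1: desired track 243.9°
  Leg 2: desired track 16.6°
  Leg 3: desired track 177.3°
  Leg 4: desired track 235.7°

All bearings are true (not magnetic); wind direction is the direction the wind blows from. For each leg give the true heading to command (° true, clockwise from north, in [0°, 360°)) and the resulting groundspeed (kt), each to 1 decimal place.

Leg 1: heading=222.9°, groundspeed=133.3 kt
Leg 2: heading=35.3°, groundspeed=146.5 kt
Leg 3: heading=163.5°, groundspeed=87.8 kt
Leg 4: heading=214.0°, groundspeed=126.1 kt

Leg 1: desired track 243.9°; wind correction -21.0° → command heading 222.9°, groundspeed 133.3 kt
Leg 2: desired track 16.6°; wind correction +18.7° → command heading 35.3°, groundspeed 146.5 kt
Leg 3: desired track 177.3°; wind correction -13.8° → command heading 163.5°, groundspeed 87.8 kt
Leg 4: desired track 235.7°; wind correction -21.7° → command heading 214.0°, groundspeed 126.1 kt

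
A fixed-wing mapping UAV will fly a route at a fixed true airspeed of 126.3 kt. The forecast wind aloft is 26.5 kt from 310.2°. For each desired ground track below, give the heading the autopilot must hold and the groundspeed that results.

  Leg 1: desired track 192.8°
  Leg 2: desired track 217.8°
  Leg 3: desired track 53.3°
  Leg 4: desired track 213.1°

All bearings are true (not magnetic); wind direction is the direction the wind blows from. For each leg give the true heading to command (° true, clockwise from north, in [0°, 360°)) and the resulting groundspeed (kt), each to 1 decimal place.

Leg 1: desired track 192.8°; wind correction +10.7° → command heading 203.5°, groundspeed 136.3 kt
Leg 2: desired track 217.8°; wind correction +12.1° → command heading 229.9°, groundspeed 124.6 kt
Leg 3: desired track 53.3°; wind correction -11.8° → command heading 41.5°, groundspeed 129.6 kt
Leg 4: desired track 213.1°; wind correction +12.0° → command heading 225.1°, groundspeed 126.8 kt

Leg 1: heading=203.5°, groundspeed=136.3 kt
Leg 2: heading=229.9°, groundspeed=124.6 kt
Leg 3: heading=41.5°, groundspeed=129.6 kt
Leg 4: heading=225.1°, groundspeed=126.8 kt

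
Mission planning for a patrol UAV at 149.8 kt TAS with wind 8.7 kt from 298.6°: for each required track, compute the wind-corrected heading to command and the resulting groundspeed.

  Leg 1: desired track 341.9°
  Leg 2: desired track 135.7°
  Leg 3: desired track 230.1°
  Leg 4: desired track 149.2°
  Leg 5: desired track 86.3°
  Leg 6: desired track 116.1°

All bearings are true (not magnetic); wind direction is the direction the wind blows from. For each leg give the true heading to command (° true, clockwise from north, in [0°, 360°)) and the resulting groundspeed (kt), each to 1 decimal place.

Leg 1: desired track 341.9°; wind correction -2.3° → command heading 339.6°, groundspeed 143.3 kt
Leg 2: desired track 135.7°; wind correction +1.0° → command heading 136.7°, groundspeed 158.1 kt
Leg 3: desired track 230.1°; wind correction +3.1° → command heading 233.2°, groundspeed 146.4 kt
Leg 4: desired track 149.2°; wind correction +1.7° → command heading 150.9°, groundspeed 157.2 kt
Leg 5: desired track 86.3°; wind correction -1.8° → command heading 84.5°, groundspeed 157.1 kt
Leg 6: desired track 116.1°; wind correction -0.1° → command heading 116.0°, groundspeed 158.5 kt

Leg 1: heading=339.6°, groundspeed=143.3 kt
Leg 2: heading=136.7°, groundspeed=158.1 kt
Leg 3: heading=233.2°, groundspeed=146.4 kt
Leg 4: heading=150.9°, groundspeed=157.2 kt
Leg 5: heading=84.5°, groundspeed=157.1 kt
Leg 6: heading=116.0°, groundspeed=158.5 kt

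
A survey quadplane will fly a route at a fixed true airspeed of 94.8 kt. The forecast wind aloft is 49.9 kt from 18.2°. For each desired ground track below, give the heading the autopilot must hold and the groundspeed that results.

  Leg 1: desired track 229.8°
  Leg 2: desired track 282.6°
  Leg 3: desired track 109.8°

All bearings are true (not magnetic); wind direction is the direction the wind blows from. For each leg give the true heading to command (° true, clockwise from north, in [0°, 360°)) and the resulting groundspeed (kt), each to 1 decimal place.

Leg 1: heading=245.8°, groundspeed=133.6 kt
Leg 2: heading=314.2°, groundspeed=85.6 kt
Leg 3: heading=78.1°, groundspeed=82.0 kt

Leg 1: desired track 229.8°; wind correction +16.0° → command heading 245.8°, groundspeed 133.6 kt
Leg 2: desired track 282.6°; wind correction +31.6° → command heading 314.2°, groundspeed 85.6 kt
Leg 3: desired track 109.8°; wind correction -31.7° → command heading 78.1°, groundspeed 82.0 kt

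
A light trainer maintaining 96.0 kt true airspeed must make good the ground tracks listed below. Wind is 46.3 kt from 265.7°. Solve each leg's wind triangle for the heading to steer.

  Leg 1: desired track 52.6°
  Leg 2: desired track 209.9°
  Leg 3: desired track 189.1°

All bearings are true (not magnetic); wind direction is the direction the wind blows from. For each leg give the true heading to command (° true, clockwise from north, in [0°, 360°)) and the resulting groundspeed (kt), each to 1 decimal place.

Leg 1: heading=37.3°, groundspeed=131.4 kt
Leg 2: heading=233.4°, groundspeed=62.0 kt
Leg 3: heading=217.1°, groundspeed=74.0 kt

Leg 1: desired track 52.6°; wind correction -15.3° → command heading 37.3°, groundspeed 131.4 kt
Leg 2: desired track 209.9°; wind correction +23.5° → command heading 233.4°, groundspeed 62.0 kt
Leg 3: desired track 189.1°; wind correction +28.0° → command heading 217.1°, groundspeed 74.0 kt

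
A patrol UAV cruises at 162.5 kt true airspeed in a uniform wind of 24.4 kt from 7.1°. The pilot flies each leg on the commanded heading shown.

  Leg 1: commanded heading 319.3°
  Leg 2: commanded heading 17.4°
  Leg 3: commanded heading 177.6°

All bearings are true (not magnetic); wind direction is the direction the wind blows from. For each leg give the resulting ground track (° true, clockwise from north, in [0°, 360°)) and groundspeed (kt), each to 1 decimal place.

Leg 1: heading 319.3°; drift -7.1° → track 312.2°, groundspeed 147.2 kt
Leg 2: heading 17.4°; drift +1.8° → track 19.2°, groundspeed 138.6 kt
Leg 3: heading 177.6°; drift +1.2° → track 178.8°, groundspeed 186.6 kt

Leg 1: track=312.2°, groundspeed=147.2 kt
Leg 2: track=19.2°, groundspeed=138.6 kt
Leg 3: track=178.8°, groundspeed=186.6 kt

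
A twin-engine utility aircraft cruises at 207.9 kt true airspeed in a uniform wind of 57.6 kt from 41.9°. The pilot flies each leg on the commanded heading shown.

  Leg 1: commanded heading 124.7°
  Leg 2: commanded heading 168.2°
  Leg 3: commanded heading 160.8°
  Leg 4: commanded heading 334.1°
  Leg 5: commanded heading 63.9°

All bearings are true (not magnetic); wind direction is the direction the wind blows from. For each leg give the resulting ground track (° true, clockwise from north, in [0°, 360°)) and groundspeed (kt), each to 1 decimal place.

Leg 1: track=140.6°, groundspeed=208.7 kt
Leg 2: track=179.1°, groundspeed=246.4 kt
Leg 3: track=172.9°, groundspeed=241.1 kt
Leg 4: track=318.1°, groundspeed=193.6 kt
Leg 5: track=71.9°, groundspeed=156.0 kt

Leg 1: heading 124.7°; drift +15.9° → track 140.6°, groundspeed 208.7 kt
Leg 2: heading 168.2°; drift +10.9° → track 179.1°, groundspeed 246.4 kt
Leg 3: heading 160.8°; drift +12.1° → track 172.9°, groundspeed 241.1 kt
Leg 4: heading 334.1°; drift -16.0° → track 318.1°, groundspeed 193.6 kt
Leg 5: heading 63.9°; drift +8.0° → track 71.9°, groundspeed 156.0 kt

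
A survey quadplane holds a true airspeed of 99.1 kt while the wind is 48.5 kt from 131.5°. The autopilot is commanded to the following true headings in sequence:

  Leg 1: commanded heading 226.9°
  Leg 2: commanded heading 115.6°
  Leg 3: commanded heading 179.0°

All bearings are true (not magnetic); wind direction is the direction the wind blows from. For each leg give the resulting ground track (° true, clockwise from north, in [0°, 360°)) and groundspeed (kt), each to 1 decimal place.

Leg 1: track=251.9°, groundspeed=114.4 kt
Leg 2: track=101.4°, groundspeed=54.1 kt
Leg 3: track=207.3°, groundspeed=75.4 kt

Leg 1: heading 226.9°; drift +25.0° → track 251.9°, groundspeed 114.4 kt
Leg 2: heading 115.6°; drift -14.2° → track 101.4°, groundspeed 54.1 kt
Leg 3: heading 179.0°; drift +28.3° → track 207.3°, groundspeed 75.4 kt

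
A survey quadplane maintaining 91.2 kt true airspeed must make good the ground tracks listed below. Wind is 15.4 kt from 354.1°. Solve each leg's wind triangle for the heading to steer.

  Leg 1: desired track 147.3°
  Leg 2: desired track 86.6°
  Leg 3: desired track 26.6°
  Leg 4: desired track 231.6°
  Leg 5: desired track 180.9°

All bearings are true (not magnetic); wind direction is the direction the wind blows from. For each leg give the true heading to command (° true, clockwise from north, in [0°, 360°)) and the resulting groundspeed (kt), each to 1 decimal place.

Leg 1: desired track 147.3°; wind correction -4.4° → command heading 142.9°, groundspeed 104.7 kt
Leg 2: desired track 86.6°; wind correction -9.7° → command heading 76.9°, groundspeed 90.6 kt
Leg 3: desired track 26.6°; wind correction -5.2° → command heading 21.4°, groundspeed 77.8 kt
Leg 4: desired track 231.6°; wind correction +8.2° → command heading 239.8°, groundspeed 98.5 kt
Leg 5: desired track 180.9°; wind correction +1.1° → command heading 182.0°, groundspeed 106.5 kt

Leg 1: heading=142.9°, groundspeed=104.7 kt
Leg 2: heading=76.9°, groundspeed=90.6 kt
Leg 3: heading=21.4°, groundspeed=77.8 kt
Leg 4: heading=239.8°, groundspeed=98.5 kt
Leg 5: heading=182.0°, groundspeed=106.5 kt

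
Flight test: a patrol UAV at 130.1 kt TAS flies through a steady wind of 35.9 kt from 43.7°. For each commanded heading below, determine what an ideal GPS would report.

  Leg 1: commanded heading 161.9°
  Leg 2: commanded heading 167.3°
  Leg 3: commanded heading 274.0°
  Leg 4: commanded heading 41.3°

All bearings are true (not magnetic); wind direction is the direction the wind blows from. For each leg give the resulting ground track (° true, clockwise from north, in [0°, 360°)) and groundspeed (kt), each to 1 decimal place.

Leg 1: heading 161.9°; drift +12.1° → track 174.0°, groundspeed 150.4 kt
Leg 2: heading 167.3°; drift +11.3° → track 178.6°, groundspeed 152.9 kt
Leg 3: heading 274.0°; drift -10.2° → track 263.8°, groundspeed 155.5 kt
Leg 4: heading 41.3°; drift -0.9° → track 40.4°, groundspeed 94.2 kt

Leg 1: track=174.0°, groundspeed=150.4 kt
Leg 2: track=178.6°, groundspeed=152.9 kt
Leg 3: track=263.8°, groundspeed=155.5 kt
Leg 4: track=40.4°, groundspeed=94.2 kt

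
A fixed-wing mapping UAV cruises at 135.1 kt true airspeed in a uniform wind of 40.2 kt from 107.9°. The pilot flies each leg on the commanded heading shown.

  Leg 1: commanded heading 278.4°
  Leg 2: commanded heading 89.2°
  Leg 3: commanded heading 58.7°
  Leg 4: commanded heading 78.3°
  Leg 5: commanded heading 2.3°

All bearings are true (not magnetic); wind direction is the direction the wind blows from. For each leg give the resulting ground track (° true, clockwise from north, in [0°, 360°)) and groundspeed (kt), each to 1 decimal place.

Leg 1: heading 278.4°; drift +2.2° → track 280.6°, groundspeed 174.9 kt
Leg 2: heading 89.2°; drift -7.6° → track 81.6°, groundspeed 97.9 kt
Leg 3: heading 58.7°; drift -15.6° → track 43.1°, groundspeed 113.0 kt
Leg 4: heading 78.3°; drift -11.2° → track 67.1°, groundspeed 102.1 kt
Leg 5: heading 2.3°; drift -14.9° → track 347.4°, groundspeed 151.0 kt

Leg 1: track=280.6°, groundspeed=174.9 kt
Leg 2: track=81.6°, groundspeed=97.9 kt
Leg 3: track=43.1°, groundspeed=113.0 kt
Leg 4: track=67.1°, groundspeed=102.1 kt
Leg 5: track=347.4°, groundspeed=151.0 kt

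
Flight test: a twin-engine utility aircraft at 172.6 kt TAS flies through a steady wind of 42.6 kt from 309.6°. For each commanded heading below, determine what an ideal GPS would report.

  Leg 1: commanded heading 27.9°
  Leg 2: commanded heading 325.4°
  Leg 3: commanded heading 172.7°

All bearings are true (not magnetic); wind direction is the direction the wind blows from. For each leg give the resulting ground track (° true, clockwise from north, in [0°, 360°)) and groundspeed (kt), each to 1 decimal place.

Leg 1: track=42.2°, groundspeed=169.2 kt
Leg 2: track=330.4°, groundspeed=132.1 kt
Leg 3: track=164.6°, groundspeed=205.8 kt

Leg 1: heading 27.9°; drift +14.3° → track 42.2°, groundspeed 169.2 kt
Leg 2: heading 325.4°; drift +5.0° → track 330.4°, groundspeed 132.1 kt
Leg 3: heading 172.7°; drift -8.1° → track 164.6°, groundspeed 205.8 kt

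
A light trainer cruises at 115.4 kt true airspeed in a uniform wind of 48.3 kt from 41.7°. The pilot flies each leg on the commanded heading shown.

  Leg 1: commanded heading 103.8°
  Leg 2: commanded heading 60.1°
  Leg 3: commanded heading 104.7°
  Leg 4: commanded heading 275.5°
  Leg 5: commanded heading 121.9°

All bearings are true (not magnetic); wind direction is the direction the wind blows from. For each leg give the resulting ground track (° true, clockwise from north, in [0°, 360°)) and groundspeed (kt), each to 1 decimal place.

Leg 1: heading 103.8°; drift +24.7° → track 128.5°, groundspeed 102.1 kt
Leg 2: heading 60.1°; drift +12.4° → track 72.5°, groundspeed 71.2 kt
Leg 3: heading 104.7°; drift +24.7° → track 129.4°, groundspeed 102.9 kt
Leg 4: heading 275.5°; drift -15.2° → track 260.3°, groundspeed 149.1 kt
Leg 5: heading 121.9°; drift +23.9° → track 145.8°, groundspeed 117.3 kt

Leg 1: track=128.5°, groundspeed=102.1 kt
Leg 2: track=72.5°, groundspeed=71.2 kt
Leg 3: track=129.4°, groundspeed=102.9 kt
Leg 4: track=260.3°, groundspeed=149.1 kt
Leg 5: track=145.8°, groundspeed=117.3 kt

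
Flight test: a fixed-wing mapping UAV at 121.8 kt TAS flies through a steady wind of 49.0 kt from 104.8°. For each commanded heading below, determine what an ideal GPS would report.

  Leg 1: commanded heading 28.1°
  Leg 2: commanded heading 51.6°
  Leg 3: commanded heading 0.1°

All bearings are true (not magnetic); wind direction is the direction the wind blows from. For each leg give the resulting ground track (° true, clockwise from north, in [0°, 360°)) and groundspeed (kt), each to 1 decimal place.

Leg 1: heading 28.1°; drift -23.3° → track 4.8°, groundspeed 120.4 kt
Leg 2: heading 51.6°; drift -23.0° → track 28.6°, groundspeed 100.4 kt
Leg 3: heading 0.1°; drift -19.4° → track 340.7°, groundspeed 142.4 kt

Leg 1: track=4.8°, groundspeed=120.4 kt
Leg 2: track=28.6°, groundspeed=100.4 kt
Leg 3: track=340.7°, groundspeed=142.4 kt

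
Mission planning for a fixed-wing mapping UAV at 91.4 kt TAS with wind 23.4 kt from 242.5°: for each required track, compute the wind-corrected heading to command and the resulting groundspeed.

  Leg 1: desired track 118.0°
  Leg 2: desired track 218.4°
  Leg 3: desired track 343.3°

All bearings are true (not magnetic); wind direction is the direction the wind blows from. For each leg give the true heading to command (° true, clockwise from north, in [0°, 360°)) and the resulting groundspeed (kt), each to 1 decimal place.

Leg 1: desired track 118.0°; wind correction +12.2° → command heading 130.2°, groundspeed 102.6 kt
Leg 2: desired track 218.4°; wind correction +6.0° → command heading 224.4°, groundspeed 69.5 kt
Leg 3: desired track 343.3°; wind correction -14.6° → command heading 328.7°, groundspeed 92.8 kt

Leg 1: heading=130.2°, groundspeed=102.6 kt
Leg 2: heading=224.4°, groundspeed=69.5 kt
Leg 3: heading=328.7°, groundspeed=92.8 kt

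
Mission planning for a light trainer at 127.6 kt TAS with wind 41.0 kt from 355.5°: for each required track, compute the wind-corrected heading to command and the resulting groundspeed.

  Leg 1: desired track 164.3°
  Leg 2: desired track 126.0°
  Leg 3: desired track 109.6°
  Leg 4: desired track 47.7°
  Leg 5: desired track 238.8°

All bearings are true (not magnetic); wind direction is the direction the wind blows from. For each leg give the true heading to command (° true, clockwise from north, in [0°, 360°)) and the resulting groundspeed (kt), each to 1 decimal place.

Leg 1: desired track 164.3°; wind correction -3.6° → command heading 160.7°, groundspeed 167.6 kt
Leg 2: desired track 126.0°; wind correction -14.1° → command heading 111.9°, groundspeed 150.4 kt
Leg 3: desired track 109.6°; wind correction -17.1° → command heading 92.5°, groundspeed 138.7 kt
Leg 4: desired track 47.7°; wind correction -14.7° → command heading 33.0°, groundspeed 98.3 kt
Leg 5: desired track 238.8°; wind correction +16.7° → command heading 255.5°, groundspeed 140.7 kt

Leg 1: heading=160.7°, groundspeed=167.6 kt
Leg 2: heading=111.9°, groundspeed=150.4 kt
Leg 3: heading=92.5°, groundspeed=138.7 kt
Leg 4: heading=33.0°, groundspeed=98.3 kt
Leg 5: heading=255.5°, groundspeed=140.7 kt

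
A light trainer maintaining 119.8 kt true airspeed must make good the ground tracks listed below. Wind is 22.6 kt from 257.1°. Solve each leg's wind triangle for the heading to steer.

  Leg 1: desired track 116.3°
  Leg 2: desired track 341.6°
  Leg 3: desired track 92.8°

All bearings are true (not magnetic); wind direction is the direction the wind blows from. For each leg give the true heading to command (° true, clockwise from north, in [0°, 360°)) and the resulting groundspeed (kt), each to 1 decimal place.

Leg 1: heading=123.1°, groundspeed=136.5 kt
Leg 2: heading=330.8°, groundspeed=115.5 kt
Leg 3: heading=95.7°, groundspeed=141.4 kt

Leg 1: desired track 116.3°; wind correction +6.8° → command heading 123.1°, groundspeed 136.5 kt
Leg 2: desired track 341.6°; wind correction -10.8° → command heading 330.8°, groundspeed 115.5 kt
Leg 3: desired track 92.8°; wind correction +2.9° → command heading 95.7°, groundspeed 141.4 kt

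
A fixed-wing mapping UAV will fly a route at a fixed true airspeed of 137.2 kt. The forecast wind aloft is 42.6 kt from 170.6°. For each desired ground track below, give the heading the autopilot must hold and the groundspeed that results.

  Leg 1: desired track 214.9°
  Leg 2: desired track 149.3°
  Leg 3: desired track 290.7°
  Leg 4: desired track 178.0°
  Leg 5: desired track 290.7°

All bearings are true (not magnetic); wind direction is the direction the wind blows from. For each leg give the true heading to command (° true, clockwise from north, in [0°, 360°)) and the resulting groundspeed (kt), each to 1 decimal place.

Leg 1: desired track 214.9°; wind correction -12.5° → command heading 202.4°, groundspeed 103.4 kt
Leg 2: desired track 149.3°; wind correction +6.5° → command heading 155.8°, groundspeed 96.6 kt
Leg 3: desired track 290.7°; wind correction -15.6° → command heading 275.1°, groundspeed 153.5 kt
Leg 4: desired track 178.0°; wind correction -2.3° → command heading 175.7°, groundspeed 94.8 kt
Leg 5: desired track 290.7°; wind correction -15.6° → command heading 275.1°, groundspeed 153.5 kt

Leg 1: heading=202.4°, groundspeed=103.4 kt
Leg 2: heading=155.8°, groundspeed=96.6 kt
Leg 3: heading=275.1°, groundspeed=153.5 kt
Leg 4: heading=175.7°, groundspeed=94.8 kt
Leg 5: heading=275.1°, groundspeed=153.5 kt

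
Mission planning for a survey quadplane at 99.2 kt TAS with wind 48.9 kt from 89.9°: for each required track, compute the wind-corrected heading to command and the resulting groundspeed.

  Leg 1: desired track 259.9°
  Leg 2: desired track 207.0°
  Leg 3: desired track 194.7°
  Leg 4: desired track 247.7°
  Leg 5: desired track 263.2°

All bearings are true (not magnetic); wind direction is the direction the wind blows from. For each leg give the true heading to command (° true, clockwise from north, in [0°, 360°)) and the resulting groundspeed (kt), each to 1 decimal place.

Leg 1: desired track 259.9°; wind correction -4.9° → command heading 255.0°, groundspeed 147.0 kt
Leg 2: desired track 207.0°; wind correction -26.0° → command heading 181.0°, groundspeed 111.4 kt
Leg 3: desired track 194.7°; wind correction -28.5° → command heading 166.2°, groundspeed 99.7 kt
Leg 4: desired track 247.7°; wind correction -10.7° → command heading 237.0°, groundspeed 142.7 kt
Leg 5: desired track 263.2°; wind correction -3.3° → command heading 259.9°, groundspeed 147.6 kt

Leg 1: heading=255.0°, groundspeed=147.0 kt
Leg 2: heading=181.0°, groundspeed=111.4 kt
Leg 3: heading=166.2°, groundspeed=99.7 kt
Leg 4: heading=237.0°, groundspeed=142.7 kt
Leg 5: heading=259.9°, groundspeed=147.6 kt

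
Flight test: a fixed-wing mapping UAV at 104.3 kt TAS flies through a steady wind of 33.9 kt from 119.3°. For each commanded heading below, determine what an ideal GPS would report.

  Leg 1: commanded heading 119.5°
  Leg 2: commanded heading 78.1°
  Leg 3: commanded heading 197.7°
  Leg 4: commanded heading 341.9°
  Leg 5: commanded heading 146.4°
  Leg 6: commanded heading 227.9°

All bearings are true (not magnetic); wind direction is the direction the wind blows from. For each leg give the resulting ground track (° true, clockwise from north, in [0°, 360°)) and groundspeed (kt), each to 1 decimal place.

Leg 1: heading 119.5°; drift +0.1° → track 119.6°, groundspeed 70.4 kt
Leg 2: heading 78.1°; drift -15.8° → track 62.3°, groundspeed 81.9 kt
Leg 3: heading 197.7°; drift +18.8° → track 216.5°, groundspeed 103.0 kt
Leg 4: heading 341.9°; drift -10.1° → track 331.8°, groundspeed 131.3 kt
Leg 5: heading 146.4°; drift +11.8° → track 158.2°, groundspeed 75.7 kt
Leg 6: heading 227.9°; drift +15.6° → track 243.5°, groundspeed 119.5 kt

Leg 1: track=119.6°, groundspeed=70.4 kt
Leg 2: track=62.3°, groundspeed=81.9 kt
Leg 3: track=216.5°, groundspeed=103.0 kt
Leg 4: track=331.8°, groundspeed=131.3 kt
Leg 5: track=158.2°, groundspeed=75.7 kt
Leg 6: track=243.5°, groundspeed=119.5 kt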